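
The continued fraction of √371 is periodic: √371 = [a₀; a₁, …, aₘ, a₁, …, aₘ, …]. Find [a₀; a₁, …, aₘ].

[19; 3, 1, 4, 1, 3, 38]

a₀ = ⌊√371⌋ = 19.
With m₀=0, d₀=1 and mₖ₊₁ = dₖaₖ − mₖ, dₖ₊₁ = (n − mₖ₊₁²)/dₖ, aₖ₊₁ = ⌊(a₀+mₖ₊₁)/dₖ₊₁⌋:
  k=1: m=19, d=10, a=3
  k=2: m=11, d=25, a=1
  k=3: m=14, d=7, a=4
  k=4: m=14, d=25, a=1
  k=5: m=11, d=10, a=3
  k=6: m=19, d=1, a=38
d=1 and a=2a₀=38 at k=6, so the next step gives (m, d) = (19, 10) again — its k=1 value — and the period has length 6.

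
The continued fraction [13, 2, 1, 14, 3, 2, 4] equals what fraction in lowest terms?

18557/1391

Using pₖ = aₖpₖ₋₁ + pₖ₋₂ and qₖ = aₖqₖ₋₁ + qₖ₋₂:
  k=0: a=13, p=13, q=1
  k=1: a=2, p=27, q=2
  k=2: a=1, p=40, q=3
  k=3: a=14, p=587, q=44
  k=4: a=3, p=1801, q=135
  k=5: a=2, p=4189, q=314
  k=6: a=4, p=18557, q=1391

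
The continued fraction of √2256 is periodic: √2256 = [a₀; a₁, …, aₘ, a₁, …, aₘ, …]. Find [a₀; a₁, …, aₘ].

a₀ = ⌊√2256⌋ = 47.
With m₀=0, d₀=1 and mₖ₊₁ = dₖaₖ − mₖ, dₖ₊₁ = (n − mₖ₊₁²)/dₖ, aₖ₊₁ = ⌊(a₀+mₖ₊₁)/dₖ₊₁⌋:
  k=1: m=47, d=47, a=2
  k=2: m=47, d=1, a=94
d=1 and a=2a₀=94 at k=2, so the next step gives (m, d) = (47, 47) again — its k=1 value — and the period has length 2.

[47; 2, 94]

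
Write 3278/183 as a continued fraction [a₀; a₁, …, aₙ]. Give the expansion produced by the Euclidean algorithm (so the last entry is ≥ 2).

[17; 1, 10, 2, 3, 2]

3278 = 17*183 + 167
183 = 1*167 + 16
167 = 10*16 + 7
16 = 2*7 + 2
7 = 3*2 + 1
2 = 2*1 + 0  (stop)
So 3278/183 = [17; 1, 10, 2, 3, 2].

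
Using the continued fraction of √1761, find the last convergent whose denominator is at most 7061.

98658/2351

√1761 = [41; 1, 26, 1, 82, …] (period length 4).
Convergents:
  p_0/q_0 = 41/1
  p_1/q_1 = 42/1
  p_2/q_2 = 1133/27
  p_3/q_3 = 1175/28
  p_4/q_4 = 97483/2323
  p_5/q_5 = 98658/2351
  p_6/q_6 = 2662591/63449
q_5 = 2351 ≤ 7061 < 63449 = q_6, so the answer is 98658/2351.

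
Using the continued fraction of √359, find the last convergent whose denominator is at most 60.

√359 = [18; 1, 17, 1, 36, …] (period length 4).
Convergents:
  p_0/q_0 = 18/1
  p_1/q_1 = 19/1
  p_2/q_2 = 341/18
  p_3/q_3 = 360/19
  p_4/q_4 = 13301/702
q_3 = 19 ≤ 60 < 702 = q_4, so the answer is 360/19.

360/19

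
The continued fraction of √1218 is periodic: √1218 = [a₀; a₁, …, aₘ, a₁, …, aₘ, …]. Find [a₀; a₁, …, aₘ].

[34; 1, 8, 1, 68]

a₀ = ⌊√1218⌋ = 34.
With m₀=0, d₀=1 and mₖ₊₁ = dₖaₖ − mₖ, dₖ₊₁ = (n − mₖ₊₁²)/dₖ, aₖ₊₁ = ⌊(a₀+mₖ₊₁)/dₖ₊₁⌋:
  k=1: m=34, d=62, a=1
  k=2: m=28, d=7, a=8
  k=3: m=28, d=62, a=1
  k=4: m=34, d=1, a=68
d=1 and a=2a₀=68 at k=4, so the next step gives (m, d) = (34, 62) again — its k=1 value — and the period has length 4.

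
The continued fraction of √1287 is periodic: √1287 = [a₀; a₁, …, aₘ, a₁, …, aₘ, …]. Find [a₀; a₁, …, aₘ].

[35; 1, 6, 1, 70]

a₀ = ⌊√1287⌋ = 35.
With m₀=0, d₀=1 and mₖ₊₁ = dₖaₖ − mₖ, dₖ₊₁ = (n − mₖ₊₁²)/dₖ, aₖ₊₁ = ⌊(a₀+mₖ₊₁)/dₖ₊₁⌋:
  k=1: m=35, d=62, a=1
  k=2: m=27, d=9, a=6
  k=3: m=27, d=62, a=1
  k=4: m=35, d=1, a=70
d=1 and a=2a₀=70 at k=4, so the next step gives (m, d) = (35, 62) again — its k=1 value — and the period has length 4.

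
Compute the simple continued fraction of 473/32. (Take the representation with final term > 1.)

473 = 14×32 + 25
32 = 1×25 + 7
25 = 3×7 + 4
7 = 1×4 + 3
4 = 1×3 + 1
3 = 3×1 + 0  (stop)
So 473/32 = [14; 1, 3, 1, 1, 3].

[14; 1, 3, 1, 1, 3]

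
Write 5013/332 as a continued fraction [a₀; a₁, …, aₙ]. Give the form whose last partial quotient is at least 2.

[15; 10, 16, 2]

5013 = 15*332 + 33
332 = 10*33 + 2
33 = 16*2 + 1
2 = 2*1 + 0  (stop)
So 5013/332 = [15; 10, 16, 2].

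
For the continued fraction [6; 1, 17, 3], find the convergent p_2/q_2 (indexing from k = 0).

Using pₖ = aₖpₖ₋₁ + pₖ₋₂, qₖ = aₖqₖ₋₁ + qₖ₋₂ (with p₋₁=1, p₋₂=0, q₋₁=0, q₋₂=1):
  k=0: a=6, p=6, q=1
  k=1: a=1, p=7, q=1
  k=2: a=17, p=125, q=18

125/18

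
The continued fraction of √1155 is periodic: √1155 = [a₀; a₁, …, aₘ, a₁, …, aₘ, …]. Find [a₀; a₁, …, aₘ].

a₀ = ⌊√1155⌋ = 33.
With m₀=0, d₀=1 and mₖ₊₁ = dₖaₖ − mₖ, dₖ₊₁ = (n − mₖ₊₁²)/dₖ, aₖ₊₁ = ⌊(a₀+mₖ₊₁)/dₖ₊₁⌋:
  k=1: m=33, d=66, a=1
  k=2: m=33, d=1, a=66
d=1 and a=2a₀=66 at k=2, so the next step gives (m, d) = (33, 66) again — its k=1 value — and the period has length 2.

[33; 1, 66]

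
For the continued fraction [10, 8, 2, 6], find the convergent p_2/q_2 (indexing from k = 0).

172/17

Using pₖ = aₖpₖ₋₁ + pₖ₋₂, qₖ = aₖqₖ₋₁ + qₖ₋₂ (with p₋₁=1, p₋₂=0, q₋₁=0, q₋₂=1):
  k=0: a=10, p=10, q=1
  k=1: a=8, p=81, q=8
  k=2: a=2, p=172, q=17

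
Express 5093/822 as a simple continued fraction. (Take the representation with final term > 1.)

5093 = 6*822 + 161
822 = 5*161 + 17
161 = 9*17 + 8
17 = 2*8 + 1
8 = 8*1 + 0  (stop)
So 5093/822 = [6; 5, 9, 2, 8].

[6; 5, 9, 2, 8]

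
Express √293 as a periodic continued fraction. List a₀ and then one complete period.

[17; 8, 1, 1, 8, 34]

a₀ = ⌊√293⌋ = 17.
With m₀=0, d₀=1 and mₖ₊₁ = dₖaₖ − mₖ, dₖ₊₁ = (n − mₖ₊₁²)/dₖ, aₖ₊₁ = ⌊(a₀+mₖ₊₁)/dₖ₊₁⌋:
  k=1: m=17, d=4, a=8
  k=2: m=15, d=17, a=1
  k=3: m=2, d=17, a=1
  k=4: m=15, d=4, a=8
  k=5: m=17, d=1, a=34
d=1 and a=2a₀=34 at k=5, so the next step gives (m, d) = (17, 4) again — its k=1 value — and the period has length 5.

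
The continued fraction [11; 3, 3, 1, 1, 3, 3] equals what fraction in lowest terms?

Using pₖ = aₖpₖ₋₁ + pₖ₋₂ and qₖ = aₖqₖ₋₁ + qₖ₋₂:
  k=0: a=11, p=11, q=1
  k=1: a=3, p=34, q=3
  k=2: a=3, p=113, q=10
  k=3: a=1, p=147, q=13
  k=4: a=1, p=260, q=23
  k=5: a=3, p=927, q=82
  k=6: a=3, p=3041, q=269

3041/269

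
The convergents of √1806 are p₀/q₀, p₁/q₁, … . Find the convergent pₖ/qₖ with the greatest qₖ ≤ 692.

14449/340

√1806 = [42; 2, 84, …] (period length 2).
Convergents:
  p_0/q_0 = 42/1
  p_1/q_1 = 85/2
  p_2/q_2 = 7182/169
  p_3/q_3 = 14449/340
  p_4/q_4 = 1220898/28729
q_3 = 340 ≤ 692 < 28729 = q_4, so the answer is 14449/340.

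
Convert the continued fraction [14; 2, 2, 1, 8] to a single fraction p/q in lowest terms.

880/61

Fold from the inside: start with 8/1.
  1 + 1/8 = 9/8
  2 + 8/9 = 26/9
  2 + 9/26 = 61/26
  14 + 26/61 = 880/61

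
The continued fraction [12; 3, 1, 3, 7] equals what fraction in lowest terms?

Using pₖ = aₖpₖ₋₁ + pₖ₋₂ and qₖ = aₖqₖ₋₁ + qₖ₋₂:
  k=0: a=12, p=12, q=1
  k=1: a=3, p=37, q=3
  k=2: a=1, p=49, q=4
  k=3: a=3, p=184, q=15
  k=4: a=7, p=1337, q=109

1337/109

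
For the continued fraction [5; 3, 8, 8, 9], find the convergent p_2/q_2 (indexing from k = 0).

133/25

Using pₖ = aₖpₖ₋₁ + pₖ₋₂, qₖ = aₖqₖ₋₁ + qₖ₋₂ (with p₋₁=1, p₋₂=0, q₋₁=0, q₋₂=1):
  k=0: a=5, p=5, q=1
  k=1: a=3, p=16, q=3
  k=2: a=8, p=133, q=25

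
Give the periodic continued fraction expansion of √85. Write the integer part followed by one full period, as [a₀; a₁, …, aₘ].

a₀ = ⌊√85⌋ = 9.
With m₀=0, d₀=1 and mₖ₊₁ = dₖaₖ − mₖ, dₖ₊₁ = (n − mₖ₊₁²)/dₖ, aₖ₊₁ = ⌊(a₀+mₖ₊₁)/dₖ₊₁⌋:
  k=1: m=9, d=4, a=4
  k=2: m=7, d=9, a=1
  k=3: m=2, d=9, a=1
  k=4: m=7, d=4, a=4
  k=5: m=9, d=1, a=18
d=1 and a=2a₀=18 at k=5, so the next step gives (m, d) = (9, 4) again — its k=1 value — and the period has length 5.

[9; 4, 1, 1, 4, 18]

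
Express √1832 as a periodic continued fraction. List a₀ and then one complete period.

[42; 1, 4, 21, 4, 1, 84]

a₀ = ⌊√1832⌋ = 42.
With m₀=0, d₀=1 and mₖ₊₁ = dₖaₖ − mₖ, dₖ₊₁ = (n − mₖ₊₁²)/dₖ, aₖ₊₁ = ⌊(a₀+mₖ₊₁)/dₖ₊₁⌋:
  k=1: m=42, d=68, a=1
  k=2: m=26, d=17, a=4
  k=3: m=42, d=4, a=21
  k=4: m=42, d=17, a=4
  k=5: m=26, d=68, a=1
  k=6: m=42, d=1, a=84
d=1 and a=2a₀=84 at k=6, so the next step gives (m, d) = (42, 68) again — its k=1 value — and the period has length 6.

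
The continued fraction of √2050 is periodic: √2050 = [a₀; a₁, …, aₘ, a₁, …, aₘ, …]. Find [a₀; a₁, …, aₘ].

[45; 3, 1, 1, 1, 1, 3, 90]

a₀ = ⌊√2050⌋ = 45.
With m₀=0, d₀=1 and mₖ₊₁ = dₖaₖ − mₖ, dₖ₊₁ = (n − mₖ₊₁²)/dₖ, aₖ₊₁ = ⌊(a₀+mₖ₊₁)/dₖ₊₁⌋:
  k=1: m=45, d=25, a=3
  k=2: m=30, d=46, a=1
  k=3: m=16, d=39, a=1
  k=4: m=23, d=39, a=1
  k=5: m=16, d=46, a=1
  k=6: m=30, d=25, a=3
  k=7: m=45, d=1, a=90
d=1 and a=2a₀=90 at k=7, so the next step gives (m, d) = (45, 25) again — its k=1 value — and the period has length 7.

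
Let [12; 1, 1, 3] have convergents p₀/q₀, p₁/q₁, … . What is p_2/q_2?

25/2

Using pₖ = aₖpₖ₋₁ + pₖ₋₂, qₖ = aₖqₖ₋₁ + qₖ₋₂ (with p₋₁=1, p₋₂=0, q₋₁=0, q₋₂=1):
  k=0: a=12, p=12, q=1
  k=1: a=1, p=13, q=1
  k=2: a=1, p=25, q=2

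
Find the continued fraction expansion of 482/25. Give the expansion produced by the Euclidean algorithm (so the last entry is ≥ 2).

482 = 19*25 + 7
25 = 3*7 + 4
7 = 1*4 + 3
4 = 1*3 + 1
3 = 3*1 + 0  (stop)
So 482/25 = [19; 3, 1, 1, 3].

[19; 3, 1, 1, 3]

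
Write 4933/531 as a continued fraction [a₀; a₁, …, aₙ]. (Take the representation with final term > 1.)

[9; 3, 2, 4, 3, 5]

4933 = 9·531 + 154
531 = 3·154 + 69
154 = 2·69 + 16
69 = 4·16 + 5
16 = 3·5 + 1
5 = 5·1 + 0  (stop)
So 4933/531 = [9; 3, 2, 4, 3, 5].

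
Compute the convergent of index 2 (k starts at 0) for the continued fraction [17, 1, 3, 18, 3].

71/4

Using pₖ = aₖpₖ₋₁ + pₖ₋₂, qₖ = aₖqₖ₋₁ + qₖ₋₂ (with p₋₁=1, p₋₂=0, q₋₁=0, q₋₂=1):
  k=0: a=17, p=17, q=1
  k=1: a=1, p=18, q=1
  k=2: a=3, p=71, q=4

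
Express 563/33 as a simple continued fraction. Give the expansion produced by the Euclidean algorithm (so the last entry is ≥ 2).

[17; 16, 2]

563 = 17·33 + 2
33 = 16·2 + 1
2 = 2·1 + 0  (stop)
So 563/33 = [17; 16, 2].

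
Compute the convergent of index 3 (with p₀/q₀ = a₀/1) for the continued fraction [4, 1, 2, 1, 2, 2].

Using pₖ = aₖpₖ₋₁ + pₖ₋₂, qₖ = aₖqₖ₋₁ + qₖ₋₂ (with p₋₁=1, p₋₂=0, q₋₁=0, q₋₂=1):
  k=0: a=4, p=4, q=1
  k=1: a=1, p=5, q=1
  k=2: a=2, p=14, q=3
  k=3: a=1, p=19, q=4

19/4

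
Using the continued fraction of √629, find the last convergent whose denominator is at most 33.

√629 = [25; 12, 1, 1, 12, 50, …] (period length 5).
Convergents:
  p_0/q_0 = 25/1
  p_1/q_1 = 301/12
  p_2/q_2 = 326/13
  p_3/q_3 = 627/25
  p_4/q_4 = 7850/313
q_3 = 25 ≤ 33 < 313 = q_4, so the answer is 627/25.

627/25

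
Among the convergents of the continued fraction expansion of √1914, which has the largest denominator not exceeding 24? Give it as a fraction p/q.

175/4

√1914 = [43; 1, 2, 1, 86, …] (period length 4).
Convergents:
  p_0/q_0 = 43/1
  p_1/q_1 = 44/1
  p_2/q_2 = 131/3
  p_3/q_3 = 175/4
  p_4/q_4 = 15181/347
q_3 = 4 ≤ 24 < 347 = q_4, so the answer is 175/4.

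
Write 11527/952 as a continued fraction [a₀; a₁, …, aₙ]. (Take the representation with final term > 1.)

[12; 9, 4, 8, 3]

11527 = 12*952 + 103
952 = 9*103 + 25
103 = 4*25 + 3
25 = 8*3 + 1
3 = 3*1 + 0  (stop)
So 11527/952 = [12; 9, 4, 8, 3].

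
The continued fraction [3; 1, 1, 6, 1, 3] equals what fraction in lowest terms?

Using pₖ = aₖpₖ₋₁ + pₖ₋₂ and qₖ = aₖqₖ₋₁ + qₖ₋₂:
  k=0: a=3, p=3, q=1
  k=1: a=1, p=4, q=1
  k=2: a=1, p=7, q=2
  k=3: a=6, p=46, q=13
  k=4: a=1, p=53, q=15
  k=5: a=3, p=205, q=58

205/58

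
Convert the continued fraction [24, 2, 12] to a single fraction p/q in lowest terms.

Fold from the inside: start with 12/1.
  2 + 1/12 = 25/12
  24 + 12/25 = 612/25

612/25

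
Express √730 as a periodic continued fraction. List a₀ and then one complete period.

[27; 54]

a₀ = ⌊√730⌋ = 27.
With m₀=0, d₀=1 and mₖ₊₁ = dₖaₖ − mₖ, dₖ₊₁ = (n − mₖ₊₁²)/dₖ, aₖ₊₁ = ⌊(a₀+mₖ₊₁)/dₖ₊₁⌋:
  k=1: m=27, d=1, a=54
d=1 and a=2a₀=54 at k=1, so the next step gives (m, d) = (27, 1) again — its k=1 value — and the period has length 1.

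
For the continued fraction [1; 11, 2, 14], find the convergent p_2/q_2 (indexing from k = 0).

Using pₖ = aₖpₖ₋₁ + pₖ₋₂, qₖ = aₖqₖ₋₁ + qₖ₋₂ (with p₋₁=1, p₋₂=0, q₋₁=0, q₋₂=1):
  k=0: a=1, p=1, q=1
  k=1: a=11, p=12, q=11
  k=2: a=2, p=25, q=23

25/23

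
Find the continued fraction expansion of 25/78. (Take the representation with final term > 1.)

[0; 3, 8, 3]

25 = 0×78 + 25
78 = 3×25 + 3
25 = 8×3 + 1
3 = 3×1 + 0  (stop)
So 25/78 = [0; 3, 8, 3].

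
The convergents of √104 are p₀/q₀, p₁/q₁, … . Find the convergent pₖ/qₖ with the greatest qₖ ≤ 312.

√104 = [10; 5, 20, …] (period length 2).
Convergents:
  p_0/q_0 = 10/1
  p_1/q_1 = 51/5
  p_2/q_2 = 1030/101
  p_3/q_3 = 5201/510
q_2 = 101 ≤ 312 < 510 = q_3, so the answer is 1030/101.

1030/101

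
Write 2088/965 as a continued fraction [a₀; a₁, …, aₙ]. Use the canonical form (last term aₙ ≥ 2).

2088 = 2*965 + 158
965 = 6*158 + 17
158 = 9*17 + 5
17 = 3*5 + 2
5 = 2*2 + 1
2 = 2*1 + 0  (stop)
So 2088/965 = [2; 6, 9, 3, 2, 2].

[2; 6, 9, 3, 2, 2]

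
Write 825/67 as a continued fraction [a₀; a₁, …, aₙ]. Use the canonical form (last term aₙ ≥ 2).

825 = 12*67 + 21
67 = 3*21 + 4
21 = 5*4 + 1
4 = 4*1 + 0  (stop)
So 825/67 = [12; 3, 5, 4].

[12; 3, 5, 4]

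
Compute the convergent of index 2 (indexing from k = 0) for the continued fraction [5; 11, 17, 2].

957/188

Using pₖ = aₖpₖ₋₁ + pₖ₋₂, qₖ = aₖqₖ₋₁ + qₖ₋₂ (with p₋₁=1, p₋₂=0, q₋₁=0, q₋₂=1):
  k=0: a=5, p=5, q=1
  k=1: a=11, p=56, q=11
  k=2: a=17, p=957, q=188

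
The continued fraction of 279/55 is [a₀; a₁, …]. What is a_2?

279 = 5·55 + 4   →  a_0 = 5
55 = 13·4 + 3   →  a_1 = 13
4 = 1·3 + 1   →  a_2 = 1

1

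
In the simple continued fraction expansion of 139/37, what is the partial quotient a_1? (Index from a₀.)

1

139 = 3·37 + 28   →  a_0 = 3
37 = 1·28 + 9   →  a_1 = 1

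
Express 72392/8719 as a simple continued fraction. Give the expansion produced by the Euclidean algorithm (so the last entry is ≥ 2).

[8; 3, 3, 3, 3, 2, 8, 4]

72392 = 8·8719 + 2640
8719 = 3·2640 + 799
2640 = 3·799 + 243
799 = 3·243 + 70
243 = 3·70 + 33
70 = 2·33 + 4
33 = 8·4 + 1
4 = 4·1 + 0  (stop)
So 72392/8719 = [8; 3, 3, 3, 3, 2, 8, 4].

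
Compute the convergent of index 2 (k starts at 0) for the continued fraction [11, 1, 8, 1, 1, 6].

Using pₖ = aₖpₖ₋₁ + pₖ₋₂, qₖ = aₖqₖ₋₁ + qₖ₋₂ (with p₋₁=1, p₋₂=0, q₋₁=0, q₋₂=1):
  k=0: a=11, p=11, q=1
  k=1: a=1, p=12, q=1
  k=2: a=8, p=107, q=9

107/9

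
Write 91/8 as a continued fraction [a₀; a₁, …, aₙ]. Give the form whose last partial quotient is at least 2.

91 = 11*8 + 3
8 = 2*3 + 2
3 = 1*2 + 1
2 = 2*1 + 0  (stop)
So 91/8 = [11; 2, 1, 2].

[11; 2, 1, 2]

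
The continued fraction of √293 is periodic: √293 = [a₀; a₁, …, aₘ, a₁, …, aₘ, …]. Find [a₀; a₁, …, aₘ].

a₀ = ⌊√293⌋ = 17.

[17; 8, 1, 1, 8, 34]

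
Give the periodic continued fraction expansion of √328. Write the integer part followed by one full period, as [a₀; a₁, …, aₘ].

a₀ = ⌊√328⌋ = 18.

[18; 9, 36]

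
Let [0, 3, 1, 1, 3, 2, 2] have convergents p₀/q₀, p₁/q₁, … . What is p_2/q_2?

Using pₖ = aₖpₖ₋₁ + pₖ₋₂, qₖ = aₖqₖ₋₁ + qₖ₋₂ (with p₋₁=1, p₋₂=0, q₋₁=0, q₋₂=1):
  k=0: a=0, p=0, q=1
  k=1: a=3, p=1, q=3
  k=2: a=1, p=1, q=4

1/4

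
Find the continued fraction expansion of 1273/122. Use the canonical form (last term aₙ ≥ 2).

1273 = 10·122 + 53
122 = 2·53 + 16
53 = 3·16 + 5
16 = 3·5 + 1
5 = 5·1 + 0  (stop)
So 1273/122 = [10; 2, 3, 3, 5].

[10; 2, 3, 3, 5]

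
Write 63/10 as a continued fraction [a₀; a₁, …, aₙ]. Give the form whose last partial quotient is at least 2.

[6; 3, 3]

63 = 6×10 + 3
10 = 3×3 + 1
3 = 3×1 + 0  (stop)
So 63/10 = [6; 3, 3].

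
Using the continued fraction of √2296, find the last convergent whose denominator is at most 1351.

√2296 = [47; 1, 10, 1, 94, …] (period length 4).
Convergents:
  p_0/q_0 = 47/1
  p_1/q_1 = 48/1
  p_2/q_2 = 527/11
  p_3/q_3 = 575/12
  p_4/q_4 = 54577/1139
  p_5/q_5 = 55152/1151
  p_6/q_6 = 606097/12649
q_5 = 1151 ≤ 1351 < 12649 = q_6, so the answer is 55152/1151.

55152/1151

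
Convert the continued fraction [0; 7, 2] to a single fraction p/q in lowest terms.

2/15

Using pₖ = aₖpₖ₋₁ + pₖ₋₂ and qₖ = aₖqₖ₋₁ + qₖ₋₂:
  k=0: a=0, p=0, q=1
  k=1: a=7, p=1, q=7
  k=2: a=2, p=2, q=15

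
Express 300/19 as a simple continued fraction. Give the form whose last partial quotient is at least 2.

300 = 15·19 + 15
19 = 1·15 + 4
15 = 3·4 + 3
4 = 1·3 + 1
3 = 3·1 + 0  (stop)
So 300/19 = [15; 1, 3, 1, 3].

[15; 1, 3, 1, 3]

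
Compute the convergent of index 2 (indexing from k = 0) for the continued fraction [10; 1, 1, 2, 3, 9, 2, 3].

21/2

Using pₖ = aₖpₖ₋₁ + pₖ₋₂, qₖ = aₖqₖ₋₁ + qₖ₋₂ (with p₋₁=1, p₋₂=0, q₋₁=0, q₋₂=1):
  k=0: a=10, p=10, q=1
  k=1: a=1, p=11, q=1
  k=2: a=1, p=21, q=2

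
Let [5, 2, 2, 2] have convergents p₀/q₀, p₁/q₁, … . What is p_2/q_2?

27/5

Using pₖ = aₖpₖ₋₁ + pₖ₋₂, qₖ = aₖqₖ₋₁ + qₖ₋₂ (with p₋₁=1, p₋₂=0, q₋₁=0, q₋₂=1):
  k=0: a=5, p=5, q=1
  k=1: a=2, p=11, q=2
  k=2: a=2, p=27, q=5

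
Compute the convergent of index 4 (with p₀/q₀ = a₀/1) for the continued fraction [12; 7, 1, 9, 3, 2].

Using pₖ = aₖpₖ₋₁ + pₖ₋₂, qₖ = aₖqₖ₋₁ + qₖ₋₂ (with p₋₁=1, p₋₂=0, q₋₁=0, q₋₂=1):
  k=0: a=12, p=12, q=1
  k=1: a=7, p=85, q=7
  k=2: a=1, p=97, q=8
  k=3: a=9, p=958, q=79
  k=4: a=3, p=2971, q=245

2971/245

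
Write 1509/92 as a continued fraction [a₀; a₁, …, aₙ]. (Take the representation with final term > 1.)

[16; 2, 2, 18]

1509 = 16×92 + 37
92 = 2×37 + 18
37 = 2×18 + 1
18 = 18×1 + 0  (stop)
So 1509/92 = [16; 2, 2, 18].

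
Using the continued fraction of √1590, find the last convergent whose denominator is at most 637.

√1590 = [39; 1, 6, 1, 78, …] (period length 4).
Convergents:
  p_0/q_0 = 39/1
  p_1/q_1 = 40/1
  p_2/q_2 = 279/7
  p_3/q_3 = 319/8
  p_4/q_4 = 25161/631
  p_5/q_5 = 25480/639
q_4 = 631 ≤ 637 < 639 = q_5, so the answer is 25161/631.

25161/631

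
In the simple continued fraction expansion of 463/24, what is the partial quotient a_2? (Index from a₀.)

463 = 19·24 + 7   →  a_0 = 19
24 = 3·7 + 3   →  a_1 = 3
7 = 2·3 + 1   →  a_2 = 2

2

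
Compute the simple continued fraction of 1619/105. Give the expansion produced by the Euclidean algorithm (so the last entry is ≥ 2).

1619 = 15·105 + 44
105 = 2·44 + 17
44 = 2·17 + 10
17 = 1·10 + 7
10 = 1·7 + 3
7 = 2·3 + 1
3 = 3·1 + 0  (stop)
So 1619/105 = [15; 2, 2, 1, 1, 2, 3].

[15; 2, 2, 1, 1, 2, 3]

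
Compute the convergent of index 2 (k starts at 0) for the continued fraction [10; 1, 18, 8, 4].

Using pₖ = aₖpₖ₋₁ + pₖ₋₂, qₖ = aₖqₖ₋₁ + qₖ₋₂ (with p₋₁=1, p₋₂=0, q₋₁=0, q₋₂=1):
  k=0: a=10, p=10, q=1
  k=1: a=1, p=11, q=1
  k=2: a=18, p=208, q=19

208/19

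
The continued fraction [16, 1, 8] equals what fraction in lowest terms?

Using pₖ = aₖpₖ₋₁ + pₖ₋₂ and qₖ = aₖqₖ₋₁ + qₖ₋₂:
  k=0: a=16, p=16, q=1
  k=1: a=1, p=17, q=1
  k=2: a=8, p=152, q=9

152/9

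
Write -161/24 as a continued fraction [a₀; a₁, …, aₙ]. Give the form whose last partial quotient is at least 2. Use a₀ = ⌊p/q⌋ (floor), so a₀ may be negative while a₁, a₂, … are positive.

[-7; 3, 2, 3]

-161 = -7·24 + 7
24 = 3·7 + 3
7 = 2·3 + 1
3 = 3·1 + 0  (stop)
So -161/24 = [-7; 3, 2, 3].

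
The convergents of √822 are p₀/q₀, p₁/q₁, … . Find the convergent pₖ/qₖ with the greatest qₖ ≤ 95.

2437/85

√822 = [28; 1, 2, 28, 2, 1, 56, …] (period length 6).
Convergents:
  p_0/q_0 = 28/1
  p_1/q_1 = 29/1
  p_2/q_2 = 86/3
  p_3/q_3 = 2437/85
  p_4/q_4 = 4960/173
q_3 = 85 ≤ 95 < 173 = q_4, so the answer is 2437/85.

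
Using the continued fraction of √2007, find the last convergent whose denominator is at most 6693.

√2007 = [44; 1, 3, 1, 88, …] (period length 4).
Convergents:
  p_0/q_0 = 44/1
  p_1/q_1 = 45/1
  p_2/q_2 = 179/4
  p_3/q_3 = 224/5
  p_4/q_4 = 19891/444
  p_5/q_5 = 20115/449
  p_6/q_6 = 80236/1791
  p_7/q_7 = 100351/2240
  p_8/q_8 = 8911124/198911
q_7 = 2240 ≤ 6693 < 198911 = q_8, so the answer is 100351/2240.

100351/2240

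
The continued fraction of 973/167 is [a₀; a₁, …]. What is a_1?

973 = 5·167 + 138   →  a_0 = 5
167 = 1·138 + 29   →  a_1 = 1

1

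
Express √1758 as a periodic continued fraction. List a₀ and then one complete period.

a₀ = ⌊√1758⌋ = 41.
With m₀=0, d₀=1 and mₖ₊₁ = dₖaₖ − mₖ, dₖ₊₁ = (n − mₖ₊₁²)/dₖ, aₖ₊₁ = ⌊(a₀+mₖ₊₁)/dₖ₊₁⌋:
  k=1: m=41, d=77, a=1
  k=2: m=36, d=6, a=12
  k=3: m=36, d=77, a=1
  k=4: m=41, d=1, a=82
d=1 and a=2a₀=82 at k=4, so the next step gives (m, d) = (41, 77) again — its k=1 value — and the period has length 4.

[41; 1, 12, 1, 82]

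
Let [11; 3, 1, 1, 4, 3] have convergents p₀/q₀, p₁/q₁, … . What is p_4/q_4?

Using pₖ = aₖpₖ₋₁ + pₖ₋₂, qₖ = aₖqₖ₋₁ + qₖ₋₂ (with p₋₁=1, p₋₂=0, q₋₁=0, q₋₂=1):
  k=0: a=11, p=11, q=1
  k=1: a=3, p=34, q=3
  k=2: a=1, p=45, q=4
  k=3: a=1, p=79, q=7
  k=4: a=4, p=361, q=32

361/32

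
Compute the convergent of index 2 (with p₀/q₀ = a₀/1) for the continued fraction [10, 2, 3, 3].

73/7

Using pₖ = aₖpₖ₋₁ + pₖ₋₂, qₖ = aₖqₖ₋₁ + qₖ₋₂ (with p₋₁=1, p₋₂=0, q₋₁=0, q₋₂=1):
  k=0: a=10, p=10, q=1
  k=1: a=2, p=21, q=2
  k=2: a=3, p=73, q=7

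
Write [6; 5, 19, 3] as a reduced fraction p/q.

1816/293

Fold from the inside: start with 3/1.
  19 + 1/3 = 58/3
  5 + 3/58 = 293/58
  6 + 58/293 = 1816/293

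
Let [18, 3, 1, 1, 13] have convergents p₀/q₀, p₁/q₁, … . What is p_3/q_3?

Using pₖ = aₖpₖ₋₁ + pₖ₋₂, qₖ = aₖqₖ₋₁ + qₖ₋₂ (with p₋₁=1, p₋₂=0, q₋₁=0, q₋₂=1):
  k=0: a=18, p=18, q=1
  k=1: a=3, p=55, q=3
  k=2: a=1, p=73, q=4
  k=3: a=1, p=128, q=7

128/7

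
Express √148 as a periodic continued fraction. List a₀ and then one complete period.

[12; 6, 24]

a₀ = ⌊√148⌋ = 12.
With m₀=0, d₀=1 and mₖ₊₁ = dₖaₖ − mₖ, dₖ₊₁ = (n − mₖ₊₁²)/dₖ, aₖ₊₁ = ⌊(a₀+mₖ₊₁)/dₖ₊₁⌋:
  k=1: m=12, d=4, a=6
  k=2: m=12, d=1, a=24
d=1 and a=2a₀=24 at k=2, so the next step gives (m, d) = (12, 4) again — its k=1 value — and the period has length 2.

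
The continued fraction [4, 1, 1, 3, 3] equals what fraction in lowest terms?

Fold from the inside: start with 3/1.
  3 + 1/3 = 10/3
  1 + 3/10 = 13/10
  1 + 10/13 = 23/13
  4 + 13/23 = 105/23

105/23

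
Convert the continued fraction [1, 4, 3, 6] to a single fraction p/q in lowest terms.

Using pₖ = aₖpₖ₋₁ + pₖ₋₂ and qₖ = aₖqₖ₋₁ + qₖ₋₂:
  k=0: a=1, p=1, q=1
  k=1: a=4, p=5, q=4
  k=2: a=3, p=16, q=13
  k=3: a=6, p=101, q=82

101/82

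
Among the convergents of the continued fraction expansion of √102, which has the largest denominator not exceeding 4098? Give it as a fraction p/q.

√102 = [10; 10, 20, …] (period length 2).
Convergents:
  p_0/q_0 = 10/1
  p_1/q_1 = 101/10
  p_2/q_2 = 2030/201
  p_3/q_3 = 20401/2020
  p_4/q_4 = 410050/40601
q_3 = 2020 ≤ 4098 < 40601 = q_4, so the answer is 20401/2020.

20401/2020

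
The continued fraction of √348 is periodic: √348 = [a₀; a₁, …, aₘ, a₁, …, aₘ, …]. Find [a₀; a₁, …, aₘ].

a₀ = ⌊√348⌋ = 18.

[18; 1, 1, 1, 8, 1, 1, 1, 36]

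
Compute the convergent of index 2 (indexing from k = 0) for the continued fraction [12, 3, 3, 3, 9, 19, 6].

Using pₖ = aₖpₖ₋₁ + pₖ₋₂, qₖ = aₖqₖ₋₁ + qₖ₋₂ (with p₋₁=1, p₋₂=0, q₋₁=0, q₋₂=1):
  k=0: a=12, p=12, q=1
  k=1: a=3, p=37, q=3
  k=2: a=3, p=123, q=10

123/10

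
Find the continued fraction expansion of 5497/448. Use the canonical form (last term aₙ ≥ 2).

5497 = 12*448 + 121
448 = 3*121 + 85
121 = 1*85 + 36
85 = 2*36 + 13
36 = 2*13 + 10
13 = 1*10 + 3
10 = 3*3 + 1
3 = 3*1 + 0  (stop)
So 5497/448 = [12; 3, 1, 2, 2, 1, 3, 3].

[12; 3, 1, 2, 2, 1, 3, 3]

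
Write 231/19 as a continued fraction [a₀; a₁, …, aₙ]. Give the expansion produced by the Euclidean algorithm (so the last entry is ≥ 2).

[12; 6, 3]

231 = 12×19 + 3
19 = 6×3 + 1
3 = 3×1 + 0  (stop)
So 231/19 = [12; 6, 3].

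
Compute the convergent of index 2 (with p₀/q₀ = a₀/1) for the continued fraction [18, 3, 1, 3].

73/4

Using pₖ = aₖpₖ₋₁ + pₖ₋₂, qₖ = aₖqₖ₋₁ + qₖ₋₂ (with p₋₁=1, p₋₂=0, q₋₁=0, q₋₂=1):
  k=0: a=18, p=18, q=1
  k=1: a=3, p=55, q=3
  k=2: a=1, p=73, q=4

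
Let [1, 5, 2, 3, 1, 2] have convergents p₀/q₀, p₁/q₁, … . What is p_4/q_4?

Using pₖ = aₖpₖ₋₁ + pₖ₋₂, qₖ = aₖqₖ₋₁ + qₖ₋₂ (with p₋₁=1, p₋₂=0, q₋₁=0, q₋₂=1):
  k=0: a=1, p=1, q=1
  k=1: a=5, p=6, q=5
  k=2: a=2, p=13, q=11
  k=3: a=3, p=45, q=38
  k=4: a=1, p=58, q=49

58/49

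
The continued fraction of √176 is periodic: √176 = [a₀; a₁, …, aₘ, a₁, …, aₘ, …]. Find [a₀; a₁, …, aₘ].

[13; 3, 1, 3, 26]

a₀ = ⌊√176⌋ = 13.
With m₀=0, d₀=1 and mₖ₊₁ = dₖaₖ − mₖ, dₖ₊₁ = (n − mₖ₊₁²)/dₖ, aₖ₊₁ = ⌊(a₀+mₖ₊₁)/dₖ₊₁⌋:
  k=1: m=13, d=7, a=3
  k=2: m=8, d=16, a=1
  k=3: m=8, d=7, a=3
  k=4: m=13, d=1, a=26
d=1 and a=2a₀=26 at k=4, so the next step gives (m, d) = (13, 7) again — its k=1 value — and the period has length 4.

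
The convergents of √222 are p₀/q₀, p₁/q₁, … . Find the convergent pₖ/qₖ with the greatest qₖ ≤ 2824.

√222 = [14; 1, 8, 1, 28, …] (period length 4).
Convergents:
  p_0/q_0 = 14/1
  p_1/q_1 = 15/1
  p_2/q_2 = 134/9
  p_3/q_3 = 149/10
  p_4/q_4 = 4306/289
  p_5/q_5 = 4455/299
  p_6/q_6 = 39946/2681
  p_7/q_7 = 44401/2980
q_6 = 2681 ≤ 2824 < 2980 = q_7, so the answer is 39946/2681.

39946/2681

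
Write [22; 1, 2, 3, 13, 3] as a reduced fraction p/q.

9284/409

Fold from the inside: start with 3/1.
  13 + 1/3 = 40/3
  3 + 3/40 = 123/40
  2 + 40/123 = 286/123
  1 + 123/286 = 409/286
  22 + 286/409 = 9284/409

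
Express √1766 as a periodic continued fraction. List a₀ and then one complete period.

[42; 42, 84]

a₀ = ⌊√1766⌋ = 42.
With m₀=0, d₀=1 and mₖ₊₁ = dₖaₖ − mₖ, dₖ₊₁ = (n − mₖ₊₁²)/dₖ, aₖ₊₁ = ⌊(a₀+mₖ₊₁)/dₖ₊₁⌋:
  k=1: m=42, d=2, a=42
  k=2: m=42, d=1, a=84
d=1 and a=2a₀=84 at k=2, so the next step gives (m, d) = (42, 2) again — its k=1 value — and the period has length 2.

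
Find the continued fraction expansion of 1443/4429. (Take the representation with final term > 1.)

[0; 3, 14, 2, 3, 14]

1443 = 0*4429 + 1443
4429 = 3*1443 + 100
1443 = 14*100 + 43
100 = 2*43 + 14
43 = 3*14 + 1
14 = 14*1 + 0  (stop)
So 1443/4429 = [0; 3, 14, 2, 3, 14].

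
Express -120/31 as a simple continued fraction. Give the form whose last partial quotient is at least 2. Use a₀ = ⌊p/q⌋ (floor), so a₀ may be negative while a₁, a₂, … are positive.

-120 = -4×31 + 4
31 = 7×4 + 3
4 = 1×3 + 1
3 = 3×1 + 0  (stop)
So -120/31 = [-4; 7, 1, 3].

[-4; 7, 1, 3]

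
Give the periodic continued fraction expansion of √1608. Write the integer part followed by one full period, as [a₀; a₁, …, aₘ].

[40; 10, 80]

a₀ = ⌊√1608⌋ = 40.
With m₀=0, d₀=1 and mₖ₊₁ = dₖaₖ − mₖ, dₖ₊₁ = (n − mₖ₊₁²)/dₖ, aₖ₊₁ = ⌊(a₀+mₖ₊₁)/dₖ₊₁⌋:
  k=1: m=40, d=8, a=10
  k=2: m=40, d=1, a=80
d=1 and a=2a₀=80 at k=2, so the next step gives (m, d) = (40, 8) again — its k=1 value — and the period has length 2.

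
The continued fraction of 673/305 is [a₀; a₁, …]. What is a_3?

673 = 2·305 + 63   →  a_0 = 2
305 = 4·63 + 53   →  a_1 = 4
63 = 1·53 + 10   →  a_2 = 1
53 = 5·10 + 3   →  a_3 = 5

5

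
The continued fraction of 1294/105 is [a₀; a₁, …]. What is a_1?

1294 = 12·105 + 34   →  a_0 = 12
105 = 3·34 + 3   →  a_1 = 3

3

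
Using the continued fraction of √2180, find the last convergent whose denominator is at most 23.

607/13

√2180 = [46; 1, 2, 4, 2, 1, 92, …] (period length 6).
Convergents:
  p_0/q_0 = 46/1
  p_1/q_1 = 47/1
  p_2/q_2 = 140/3
  p_3/q_3 = 607/13
  p_4/q_4 = 1354/29
q_3 = 13 ≤ 23 < 29 = q_4, so the answer is 607/13.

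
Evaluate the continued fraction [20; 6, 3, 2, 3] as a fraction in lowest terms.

Using pₖ = aₖpₖ₋₁ + pₖ₋₂ and qₖ = aₖqₖ₋₁ + qₖ₋₂:
  k=0: a=20, p=20, q=1
  k=1: a=6, p=121, q=6
  k=2: a=3, p=383, q=19
  k=3: a=2, p=887, q=44
  k=4: a=3, p=3044, q=151

3044/151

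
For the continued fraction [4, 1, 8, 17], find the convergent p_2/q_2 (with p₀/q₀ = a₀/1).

Using pₖ = aₖpₖ₋₁ + pₖ₋₂, qₖ = aₖqₖ₋₁ + qₖ₋₂ (with p₋₁=1, p₋₂=0, q₋₁=0, q₋₂=1):
  k=0: a=4, p=4, q=1
  k=1: a=1, p=5, q=1
  k=2: a=8, p=44, q=9

44/9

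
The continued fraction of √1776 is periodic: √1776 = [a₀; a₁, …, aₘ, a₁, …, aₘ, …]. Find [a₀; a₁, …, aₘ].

[42; 7, 84]

a₀ = ⌊√1776⌋ = 42.
With m₀=0, d₀=1 and mₖ₊₁ = dₖaₖ − mₖ, dₖ₊₁ = (n − mₖ₊₁²)/dₖ, aₖ₊₁ = ⌊(a₀+mₖ₊₁)/dₖ₊₁⌋:
  k=1: m=42, d=12, a=7
  k=2: m=42, d=1, a=84
d=1 and a=2a₀=84 at k=2, so the next step gives (m, d) = (42, 12) again — its k=1 value — and the period has length 2.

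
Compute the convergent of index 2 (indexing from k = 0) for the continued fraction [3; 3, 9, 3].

Using pₖ = aₖpₖ₋₁ + pₖ₋₂, qₖ = aₖqₖ₋₁ + qₖ₋₂ (with p₋₁=1, p₋₂=0, q₋₁=0, q₋₂=1):
  k=0: a=3, p=3, q=1
  k=1: a=3, p=10, q=3
  k=2: a=9, p=93, q=28

93/28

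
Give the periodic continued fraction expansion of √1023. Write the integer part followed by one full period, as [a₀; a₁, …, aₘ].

a₀ = ⌊√1023⌋ = 31.
With m₀=0, d₀=1 and mₖ₊₁ = dₖaₖ − mₖ, dₖ₊₁ = (n − mₖ₊₁²)/dₖ, aₖ₊₁ = ⌊(a₀+mₖ₊₁)/dₖ₊₁⌋:
  k=1: m=31, d=62, a=1
  k=2: m=31, d=1, a=62
d=1 and a=2a₀=62 at k=2, so the next step gives (m, d) = (31, 62) again — its k=1 value — and the period has length 2.

[31; 1, 62]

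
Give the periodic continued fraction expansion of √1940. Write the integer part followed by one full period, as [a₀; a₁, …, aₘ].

a₀ = ⌊√1940⌋ = 44.
With m₀=0, d₀=1 and mₖ₊₁ = dₖaₖ − mₖ, dₖ₊₁ = (n − mₖ₊₁²)/dₖ, aₖ₊₁ = ⌊(a₀+mₖ₊₁)/dₖ₊₁⌋:
  k=1: m=44, d=4, a=22
  k=2: m=44, d=1, a=88
d=1 and a=2a₀=88 at k=2, so the next step gives (m, d) = (44, 4) again — its k=1 value — and the period has length 2.

[44; 22, 88]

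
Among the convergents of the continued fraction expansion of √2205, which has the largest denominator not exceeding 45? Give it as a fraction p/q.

√2205 = [46; 1, 22, 2, 22, 1, 92, …] (period length 6).
Convergents:
  p_0/q_0 = 46/1
  p_1/q_1 = 47/1
  p_2/q_2 = 1080/23
  p_3/q_3 = 2207/47
q_2 = 23 ≤ 45 < 47 = q_3, so the answer is 1080/23.

1080/23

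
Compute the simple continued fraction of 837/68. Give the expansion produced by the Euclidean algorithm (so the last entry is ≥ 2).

[12; 3, 4, 5]

837 = 12·68 + 21
68 = 3·21 + 5
21 = 4·5 + 1
5 = 5·1 + 0  (stop)
So 837/68 = [12; 3, 4, 5].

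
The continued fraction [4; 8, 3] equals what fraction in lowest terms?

103/25

Fold from the inside: start with 3/1.
  8 + 1/3 = 25/3
  4 + 3/25 = 103/25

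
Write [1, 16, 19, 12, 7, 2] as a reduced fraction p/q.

Using pₖ = aₖpₖ₋₁ + pₖ₋₂ and qₖ = aₖqₖ₋₁ + qₖ₋₂:
  k=0: a=1, p=1, q=1
  k=1: a=16, p=17, q=16
  k=2: a=19, p=324, q=305
  k=3: a=12, p=3905, q=3676
  k=4: a=7, p=27659, q=26037
  k=5: a=2, p=59223, q=55750

59223/55750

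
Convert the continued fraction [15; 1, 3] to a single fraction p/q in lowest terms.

63/4

Fold from the inside: start with 3/1.
  1 + 1/3 = 4/3
  15 + 3/4 = 63/4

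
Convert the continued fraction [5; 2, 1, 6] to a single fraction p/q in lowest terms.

Fold from the inside: start with 6/1.
  1 + 1/6 = 7/6
  2 + 6/7 = 20/7
  5 + 7/20 = 107/20

107/20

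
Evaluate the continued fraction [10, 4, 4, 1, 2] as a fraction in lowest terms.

604/59

Fold from the inside: start with 2/1.
  1 + 1/2 = 3/2
  4 + 2/3 = 14/3
  4 + 3/14 = 59/14
  10 + 14/59 = 604/59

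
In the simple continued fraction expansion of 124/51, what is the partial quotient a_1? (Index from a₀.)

2

124 = 2·51 + 22   →  a_0 = 2
51 = 2·22 + 7   →  a_1 = 2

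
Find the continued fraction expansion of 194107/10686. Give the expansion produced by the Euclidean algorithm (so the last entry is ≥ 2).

194107 = 18*10686 + 1759
10686 = 6*1759 + 132
1759 = 13*132 + 43
132 = 3*43 + 3
43 = 14*3 + 1
3 = 3*1 + 0  (stop)
So 194107/10686 = [18; 6, 13, 3, 14, 3].

[18; 6, 13, 3, 14, 3]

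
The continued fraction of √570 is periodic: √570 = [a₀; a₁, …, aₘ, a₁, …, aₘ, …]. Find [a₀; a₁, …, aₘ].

[23; 1, 6, 1, 46]

a₀ = ⌊√570⌋ = 23.
With m₀=0, d₀=1 and mₖ₊₁ = dₖaₖ − mₖ, dₖ₊₁ = (n − mₖ₊₁²)/dₖ, aₖ₊₁ = ⌊(a₀+mₖ₊₁)/dₖ₊₁⌋:
  k=1: m=23, d=41, a=1
  k=2: m=18, d=6, a=6
  k=3: m=18, d=41, a=1
  k=4: m=23, d=1, a=46
d=1 and a=2a₀=46 at k=4, so the next step gives (m, d) = (23, 41) again — its k=1 value — and the period has length 4.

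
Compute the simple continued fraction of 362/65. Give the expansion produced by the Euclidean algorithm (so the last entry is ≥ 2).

362 = 5×65 + 37
65 = 1×37 + 28
37 = 1×28 + 9
28 = 3×9 + 1
9 = 9×1 + 0  (stop)
So 362/65 = [5; 1, 1, 3, 9].

[5; 1, 1, 3, 9]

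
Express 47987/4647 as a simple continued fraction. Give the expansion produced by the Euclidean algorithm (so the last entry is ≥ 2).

47987 = 10·4647 + 1517
4647 = 3·1517 + 96
1517 = 15·96 + 77
96 = 1·77 + 19
77 = 4·19 + 1
19 = 19·1 + 0  (stop)
So 47987/4647 = [10; 3, 15, 1, 4, 19].

[10; 3, 15, 1, 4, 19]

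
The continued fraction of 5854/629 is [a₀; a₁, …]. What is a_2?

5854 = 9·629 + 193   →  a_0 = 9
629 = 3·193 + 50   →  a_1 = 3
193 = 3·50 + 43   →  a_2 = 3

3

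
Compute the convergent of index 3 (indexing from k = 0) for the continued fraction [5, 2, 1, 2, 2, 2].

43/8

Using pₖ = aₖpₖ₋₁ + pₖ₋₂, qₖ = aₖqₖ₋₁ + qₖ₋₂ (with p₋₁=1, p₋₂=0, q₋₁=0, q₋₂=1):
  k=0: a=5, p=5, q=1
  k=1: a=2, p=11, q=2
  k=2: a=1, p=16, q=3
  k=3: a=2, p=43, q=8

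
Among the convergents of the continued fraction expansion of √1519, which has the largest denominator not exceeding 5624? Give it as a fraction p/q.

118521/3041

√1519 = [38; 1, 37, 1, 76, …] (period length 4).
Convergents:
  p_0/q_0 = 38/1
  p_1/q_1 = 39/1
  p_2/q_2 = 1481/38
  p_3/q_3 = 1520/39
  p_4/q_4 = 117001/3002
  p_5/q_5 = 118521/3041
  p_6/q_6 = 4502278/115519
q_5 = 3041 ≤ 5624 < 115519 = q_6, so the answer is 118521/3041.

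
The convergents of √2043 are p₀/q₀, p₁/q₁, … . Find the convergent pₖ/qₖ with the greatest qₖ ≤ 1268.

√2043 = [45; 5, 90, …] (period length 2).
Convergents:
  p_0/q_0 = 45/1
  p_1/q_1 = 226/5
  p_2/q_2 = 20385/451
  p_3/q_3 = 102151/2260
q_2 = 451 ≤ 1268 < 2260 = q_3, so the answer is 20385/451.

20385/451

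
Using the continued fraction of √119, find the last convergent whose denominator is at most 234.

2509/230

√119 = [10; 1, 9, 1, 20, …] (period length 4).
Convergents:
  p_0/q_0 = 10/1
  p_1/q_1 = 11/1
  p_2/q_2 = 109/10
  p_3/q_3 = 120/11
  p_4/q_4 = 2509/230
  p_5/q_5 = 2629/241
q_4 = 230 ≤ 234 < 241 = q_5, so the answer is 2509/230.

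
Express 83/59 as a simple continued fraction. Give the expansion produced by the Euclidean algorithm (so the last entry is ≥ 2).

83 = 1·59 + 24
59 = 2·24 + 11
24 = 2·11 + 2
11 = 5·2 + 1
2 = 2·1 + 0  (stop)
So 83/59 = [1; 2, 2, 5, 2].

[1; 2, 2, 5, 2]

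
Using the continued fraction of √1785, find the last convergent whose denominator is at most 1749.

√1785 = [42; 4, 84, …] (period length 2).
Convergents:
  p_0/q_0 = 42/1
  p_1/q_1 = 169/4
  p_2/q_2 = 14238/337
  p_3/q_3 = 57121/1352
  p_4/q_4 = 4812402/113905
q_3 = 1352 ≤ 1749 < 113905 = q_4, so the answer is 57121/1352.

57121/1352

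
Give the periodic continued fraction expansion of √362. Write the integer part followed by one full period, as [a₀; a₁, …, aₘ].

[19; 38]

a₀ = ⌊√362⌋ = 19.
With m₀=0, d₀=1 and mₖ₊₁ = dₖaₖ − mₖ, dₖ₊₁ = (n − mₖ₊₁²)/dₖ, aₖ₊₁ = ⌊(a₀+mₖ₊₁)/dₖ₊₁⌋:
  k=1: m=19, d=1, a=38
d=1 and a=2a₀=38 at k=1, so the next step gives (m, d) = (19, 1) again — its k=1 value — and the period has length 1.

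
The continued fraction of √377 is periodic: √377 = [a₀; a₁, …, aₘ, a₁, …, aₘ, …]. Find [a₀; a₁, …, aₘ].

[19; 2, 2, 2, 38]

a₀ = ⌊√377⌋ = 19.
With m₀=0, d₀=1 and mₖ₊₁ = dₖaₖ − mₖ, dₖ₊₁ = (n − mₖ₊₁²)/dₖ, aₖ₊₁ = ⌊(a₀+mₖ₊₁)/dₖ₊₁⌋:
  k=1: m=19, d=16, a=2
  k=2: m=13, d=13, a=2
  k=3: m=13, d=16, a=2
  k=4: m=19, d=1, a=38
d=1 and a=2a₀=38 at k=4, so the next step gives (m, d) = (19, 16) again — its k=1 value — and the period has length 4.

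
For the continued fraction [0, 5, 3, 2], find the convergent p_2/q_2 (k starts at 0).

Using pₖ = aₖpₖ₋₁ + pₖ₋₂, qₖ = aₖqₖ₋₁ + qₖ₋₂ (with p₋₁=1, p₋₂=0, q₋₁=0, q₋₂=1):
  k=0: a=0, p=0, q=1
  k=1: a=5, p=1, q=5
  k=2: a=3, p=3, q=16

3/16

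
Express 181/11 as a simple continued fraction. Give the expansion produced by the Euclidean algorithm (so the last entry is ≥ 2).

[16; 2, 5]

181 = 16·11 + 5
11 = 2·5 + 1
5 = 5·1 + 0  (stop)
So 181/11 = [16; 2, 5].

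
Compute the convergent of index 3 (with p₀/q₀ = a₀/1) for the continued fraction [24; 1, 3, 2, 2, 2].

223/9

Using pₖ = aₖpₖ₋₁ + pₖ₋₂, qₖ = aₖqₖ₋₁ + qₖ₋₂ (with p₋₁=1, p₋₂=0, q₋₁=0, q₋₂=1):
  k=0: a=24, p=24, q=1
  k=1: a=1, p=25, q=1
  k=2: a=3, p=99, q=4
  k=3: a=2, p=223, q=9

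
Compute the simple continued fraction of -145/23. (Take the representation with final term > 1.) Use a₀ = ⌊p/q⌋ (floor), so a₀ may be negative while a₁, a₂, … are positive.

[-7; 1, 2, 3, 2]

-145 = -7·23 + 16
23 = 1·16 + 7
16 = 2·7 + 2
7 = 3·2 + 1
2 = 2·1 + 0  (stop)
So -145/23 = [-7; 1, 2, 3, 2].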